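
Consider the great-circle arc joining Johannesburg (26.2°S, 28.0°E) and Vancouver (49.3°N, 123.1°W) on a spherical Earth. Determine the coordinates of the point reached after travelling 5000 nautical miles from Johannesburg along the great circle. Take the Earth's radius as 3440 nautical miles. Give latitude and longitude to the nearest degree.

Convert each endpoint to a unit vector on the sphere (x = cos φ cos λ, y = cos φ sin λ, z = sin φ).
The central angle between the endpoints is δ = arccos(p₁·p₂) ≈ 2.581 rad (147.9°). The total great-circle distance is δ·R ≈ 2.581 × 3440 ≈ 8879 nmi, so the target fraction is f = 5000/8879 ≈ 0.563.
Interpolate at f ≈ 0.563 with slerp weights a = sin((1−f)δ)/sin δ ≈ 1.699, b = sin(fδ)/sin δ ≈ 1.868.
p = a·p₁ + b·p₂ ≈ (0.681, -0.305, 0.666); φ = arcsin(p_z) ≈ 41.76°, λ = atan2(p_y, p_x) ≈ -24.11°.

≈ (42°N, 24°W)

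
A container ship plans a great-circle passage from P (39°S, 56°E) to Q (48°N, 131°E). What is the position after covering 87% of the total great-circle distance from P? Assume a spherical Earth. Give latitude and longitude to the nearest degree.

≈ (38°N, 117°E)

From cos δ = sin φ₁ sin φ₂ + cos φ₁ cos φ₂ cos Δλ, the central angle is δ ≈ 1.910 rad (109.5°).
Interpolate at f = 0.87 with slerp weights a = sin((1−f)δ)/sin δ ≈ 0.261, b = sin(fδ)/sin δ ≈ 1.056.
p = a·p₁ + b·p₂ ≈ (-0.350, 0.701, 0.621); φ = arcsin(p_z) ≈ 38.38°, λ = atan2(p_y, p_x) ≈ 116.54°.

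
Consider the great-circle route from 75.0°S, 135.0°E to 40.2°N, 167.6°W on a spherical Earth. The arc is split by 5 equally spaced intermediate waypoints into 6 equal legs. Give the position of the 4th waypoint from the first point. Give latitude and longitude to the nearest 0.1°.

≈ 0.8°N, 177.1°W

Write both endpoints as unit vectors p₁, p₂ with components (cos φ cos λ, cos φ sin λ, sin φ).
The central angle between the endpoints is δ = arccos(p₁·p₂) ≈ 2.114 rad (121.1°).
Interpolate at f = 4/6 with slerp weights a = sin((1−f)δ)/sin δ ≈ 0.757, b = sin(fδ)/sin δ ≈ 1.153.
p = a·p₁ + b·p₂ ≈ (-0.999, -0.051, 0.013); φ = arcsin(p_z) ≈ 0.76°, λ = atan2(p_y, p_x) ≈ -177.10°.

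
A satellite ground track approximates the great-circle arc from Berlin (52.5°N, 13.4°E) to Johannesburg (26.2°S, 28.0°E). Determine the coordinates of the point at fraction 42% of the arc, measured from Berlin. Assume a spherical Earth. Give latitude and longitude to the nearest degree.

From cos δ = sin φ₁ sin φ₂ + cos φ₁ cos φ₂ cos Δλ, the central angle is δ ≈ 1.392 rad (79.7°).
Interpolate at f = 0.42 with slerp weights a = sin((1−f)δ)/sin δ ≈ 0.734, b = sin(fδ)/sin δ ≈ 0.561.
p = a·p₁ + b·p₂ ≈ (0.879, 0.340, 0.335); φ = arcsin(p_z) ≈ 19.56°, λ = atan2(p_y, p_x) ≈ 21.13°.

≈ 20°N, 21°E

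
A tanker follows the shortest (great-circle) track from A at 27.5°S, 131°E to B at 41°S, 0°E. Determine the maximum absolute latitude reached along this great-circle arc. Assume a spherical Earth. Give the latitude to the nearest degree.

The great circle lies in the plane with unit normal n̂ = (p₁ × p₂)/|p₁ × p₂|.
Here n̂_z ≈ -0.510; the vertex latitude is φ_max = arccos|n̂_z| ≈ 59.3°.

≈ 59°S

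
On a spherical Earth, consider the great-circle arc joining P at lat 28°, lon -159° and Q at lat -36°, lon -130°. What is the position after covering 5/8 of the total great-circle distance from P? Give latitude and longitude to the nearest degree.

Write both endpoints as unit vectors p₁, p₂ with components (cos φ cos λ, cos φ sin λ, sin φ).
The central angle between the endpoints is δ = arccos(p₁·p₂) ≈ 1.214 rad (69.6°).
Interpolate at f = 5/8 with slerp weights a = sin((1−f)δ)/sin δ ≈ 0.469, b = sin(fδ)/sin δ ≈ 0.734.
p = a·p₁ + b·p₂ ≈ (-0.769, -0.604, -0.211); φ = arcsin(p_z) ≈ -12.20°, λ = atan2(p_y, p_x) ≈ -141.86°.

≈ lat -12°, lon -142°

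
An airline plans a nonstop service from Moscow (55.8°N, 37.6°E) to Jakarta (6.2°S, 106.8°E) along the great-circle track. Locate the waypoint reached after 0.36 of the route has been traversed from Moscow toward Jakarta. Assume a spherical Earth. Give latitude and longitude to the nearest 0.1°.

≈ 38.0°N, 74.1°E

Write both endpoints as unit vectors p₁, p₂ with components (cos φ cos λ, cos φ sin λ, sin φ).
The central angle between the endpoints is δ = arccos(p₁·p₂) ≈ 1.461 rad (83.7°).
Interpolate at f = 0.36 with slerp weights a = sin((1−f)δ)/sin δ ≈ 0.810, b = sin(fδ)/sin δ ≈ 0.505.
p = a·p₁ + b·p₂ ≈ (0.215, 0.758, 0.615); φ = arcsin(p_z) ≈ 37.96°, λ = atan2(p_y, p_x) ≈ 74.15°.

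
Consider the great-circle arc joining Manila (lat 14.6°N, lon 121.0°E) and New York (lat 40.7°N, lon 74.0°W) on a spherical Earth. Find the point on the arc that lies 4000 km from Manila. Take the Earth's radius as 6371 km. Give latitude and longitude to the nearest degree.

The haversine formula gives a central angle δ ≈ 2.146 rad (123.0°) between the endpoints. The total great-circle distance is δ·R ≈ 2.146 × 6371 ≈ 13674 km, so the target fraction is f = 4000/13674 ≈ 0.293.
Interpolate at f ≈ 0.293 with slerp weights a = sin((1−f)δ)/sin δ ≈ 1.190, b = sin(fδ)/sin δ ≈ 0.700.
p = a·p₁ + b·p₂ ≈ (-0.447, 0.477, 0.757); φ = arcsin(p_z) ≈ 49.17°, λ = atan2(p_y, p_x) ≈ 133.13°.

≈ lat 49°N, lon 133°E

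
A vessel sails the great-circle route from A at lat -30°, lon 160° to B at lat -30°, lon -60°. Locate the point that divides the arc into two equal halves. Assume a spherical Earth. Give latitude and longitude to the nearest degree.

≈ lat -59°, lon -130°

The haversine formula gives a central angle δ ≈ 1.901 rad (108.9°) between the endpoints.
Interpolate at f = 1/2 with slerp weights a = sin((1−f)δ)/sin δ ≈ 0.860, b = sin(fδ)/sin δ ≈ 0.860.
p = a·p₁ + b·p₂ ≈ (-0.328, -0.390, -0.860); φ = arcsin(p_z) ≈ -59.36°, λ = atan2(p_y, p_x) ≈ -130.00°.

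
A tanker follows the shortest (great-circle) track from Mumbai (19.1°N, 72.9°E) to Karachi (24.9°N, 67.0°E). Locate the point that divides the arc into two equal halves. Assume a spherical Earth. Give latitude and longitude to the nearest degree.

From cos δ = sin φ₁ sin φ₂ + cos φ₁ cos φ₂ cos Δλ, the central angle is δ ≈ 0.139 rad (8.0°).
Interpolate at f = 1/2 with slerp weights a = sin((1−f)δ)/sin δ ≈ 0.501, b = sin(fδ)/sin δ ≈ 0.501.
p = a·p₁ + b·p₂ ≈ (0.317, 0.871, 0.375); φ = arcsin(p_z) ≈ 22.03°, λ = atan2(p_y, p_x) ≈ 70.01°.

≈ 22°N, 70°E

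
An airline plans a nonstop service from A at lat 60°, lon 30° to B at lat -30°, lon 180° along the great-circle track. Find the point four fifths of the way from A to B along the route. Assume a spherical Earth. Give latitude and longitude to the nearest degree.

The haversine formula gives a central angle δ ≈ 2.512 rad (143.9°) between the endpoints.
Interpolate at f = 4/5 with slerp weights a = sin((1−f)δ)/sin δ ≈ 0.817, b = sin(fδ)/sin δ ≈ 1.537.
p = a·p₁ + b·p₂ ≈ (-0.977, 0.204, -0.061); φ = arcsin(p_z) ≈ -3.48°, λ = atan2(p_y, p_x) ≈ 168.19°.

≈ lat -3°, lon 168°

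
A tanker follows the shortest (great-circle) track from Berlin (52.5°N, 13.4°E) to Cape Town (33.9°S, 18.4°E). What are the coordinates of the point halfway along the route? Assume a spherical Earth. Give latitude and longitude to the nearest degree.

≈ (9°N, 16°E)

The haversine formula gives a central angle δ ≈ 1.510 rad (86.5°) between the endpoints.
Interpolate at f = 1/2 with slerp weights a = sin((1−f)δ)/sin δ ≈ 0.687, b = sin(fδ)/sin δ ≈ 0.687.
p = a·p₁ + b·p₂ ≈ (0.947, 0.277, 0.162); φ = arcsin(p_z) ≈ 9.31°, λ = atan2(p_y, p_x) ≈ 16.28°.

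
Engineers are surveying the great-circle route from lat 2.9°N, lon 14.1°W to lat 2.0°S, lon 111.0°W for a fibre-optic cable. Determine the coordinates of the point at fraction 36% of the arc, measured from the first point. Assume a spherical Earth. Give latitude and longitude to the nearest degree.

Write both endpoints as unit vectors p₁, p₂ with components (cos φ cos λ, cos φ sin λ, sin φ).
The central angle between the endpoints is δ = arccos(p₁·p₂) ≈ 1.693 rad (97.0°).
Interpolate at f = 0.36 with slerp weights a = sin((1−f)δ)/sin δ ≈ 0.890, b = sin(fδ)/sin δ ≈ 0.577.
p = a·p₁ + b·p₂ ≈ (0.656, -0.755, 0.025); φ = arcsin(p_z) ≈ 1.43°, λ = atan2(p_y, p_x) ≈ -49.01°.

≈ lat 1°N, lon 49°W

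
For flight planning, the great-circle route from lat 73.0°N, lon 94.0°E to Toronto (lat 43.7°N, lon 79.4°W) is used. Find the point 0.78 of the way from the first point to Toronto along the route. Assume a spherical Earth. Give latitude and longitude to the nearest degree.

≈ lat 58°N, lon 78°W

Convert each endpoint to a unit vector on the sphere (x = cos φ cos λ, y = cos φ sin λ, z = sin φ).
The central angle between the endpoints is δ = arccos(p₁·p₂) ≈ 1.103 rad (63.2°).
Interpolate at f = 0.78 with slerp weights a = sin((1−f)δ)/sin δ ≈ 0.269, b = sin(fδ)/sin δ ≈ 0.849.
p = a·p₁ + b·p₂ ≈ (0.107, -0.525, 0.844); φ = arcsin(p_z) ≈ 57.59°, λ = atan2(p_y, p_x) ≈ -78.43°.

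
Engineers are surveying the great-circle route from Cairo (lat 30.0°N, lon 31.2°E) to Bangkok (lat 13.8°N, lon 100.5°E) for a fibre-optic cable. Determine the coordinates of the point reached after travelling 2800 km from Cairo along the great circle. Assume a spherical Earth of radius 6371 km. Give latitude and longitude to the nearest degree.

Convert each endpoint to a unit vector on the sphere (x = cos φ cos λ, y = cos φ sin λ, z = sin φ).
The central angle between the endpoints is δ = arccos(p₁·p₂) ≈ 1.141 rad (65.4°). The total great-circle distance is δ·R ≈ 1.141 × 6371 ≈ 7270 km, so the target fraction is f = 2800/7270 ≈ 0.385.
Interpolate at f ≈ 0.385 with slerp weights a = sin((1−f)δ)/sin δ ≈ 0.710, b = sin(fδ)/sin δ ≈ 0.468.
p = a·p₁ + b·p₂ ≈ (0.443, 0.765, 0.467); φ = arcsin(p_z) ≈ 27.82°, λ = atan2(p_y, p_x) ≈ 59.93°.

≈ lat 28°N, lon 60°E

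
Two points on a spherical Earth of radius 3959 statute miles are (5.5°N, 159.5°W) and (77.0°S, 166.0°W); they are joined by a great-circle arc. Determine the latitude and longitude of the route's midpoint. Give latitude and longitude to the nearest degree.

≈ (36°S, 161°W)

Convert each endpoint to a unit vector on the sphere (x = cos φ cos λ, y = cos φ sin λ, z = sin φ).
The central angle between the endpoints is δ = arccos(p₁·p₂) ≈ 1.441 rad (82.6°).
Interpolate at f = 1/2 with slerp weights a = sin((1−f)δ)/sin δ ≈ 0.665, b = sin(fδ)/sin δ ≈ 0.665.
p = a·p₁ + b·p₂ ≈ (-0.766, -0.268, -0.585); φ = arcsin(p_z) ≈ -35.78°, λ = atan2(p_y, p_x) ≈ -160.70°.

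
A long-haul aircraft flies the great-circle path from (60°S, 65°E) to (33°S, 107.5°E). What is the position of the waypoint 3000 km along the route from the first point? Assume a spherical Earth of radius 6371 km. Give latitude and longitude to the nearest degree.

≈ (43°S, 99°E)

Write both endpoints as unit vectors p₁, p₂ with components (cos φ cos λ, cos φ sin λ, sin φ).
The central angle between the endpoints is δ = arccos(p₁·p₂) ≈ 0.675 rad (38.7°). The total great-circle distance is δ·R ≈ 0.675 × 6371 ≈ 4299 km, so the target fraction is f = 3000/4299 ≈ 0.698.
Interpolate at f ≈ 0.698 with slerp weights a = sin((1−f)δ)/sin δ ≈ 0.324, b = sin(fδ)/sin δ ≈ 0.726.
p = a·p₁ + b·p₂ ≈ (-0.115, 0.728, -0.676); φ = arcsin(p_z) ≈ -42.55°, λ = atan2(p_y, p_x) ≈ 98.95°.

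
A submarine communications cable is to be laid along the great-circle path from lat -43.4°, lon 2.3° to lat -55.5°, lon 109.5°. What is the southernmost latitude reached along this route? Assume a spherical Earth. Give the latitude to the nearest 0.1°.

The great circle lies in the plane with unit normal n̂ = (p₁ × p₂)/|p₁ × p₂|.
Here n̂_z ≈ +0.439; the vertex latitude is φ_max = arccos|n̂_z| ≈ 64.0°.
Check via Clairaut: cos φ_max = |cos φ₁| · sin C = cos(43.4°)·sin(142.8°) ≈ 0.439, again giving ≈ 64.0°.

≈ -64.0°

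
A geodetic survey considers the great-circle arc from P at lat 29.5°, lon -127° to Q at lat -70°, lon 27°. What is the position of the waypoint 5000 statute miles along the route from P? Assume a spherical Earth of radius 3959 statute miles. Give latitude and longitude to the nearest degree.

Write both endpoints as unit vectors p₁, p₂ with components (cos φ cos λ, cos φ sin λ, sin φ).
The central angle between the endpoints is δ = arccos(p₁·p₂) ≈ 2.390 rad (136.9°). The total great-circle distance is δ·R ≈ 2.390 × 3959 ≈ 9460 mi, so the target fraction is f = 5000/9460 ≈ 0.529.
Interpolate at f ≈ 0.529 with slerp weights a = sin((1−f)δ)/sin δ ≈ 1.322, b = sin(fδ)/sin δ ≈ 1.395.
p = a·p₁ + b·p₂ ≈ (-0.267, -0.702, -0.660); φ = arcsin(p_z) ≈ -41.30°, λ = atan2(p_y, p_x) ≈ -110.84°.

≈ lat -41°, lon -111°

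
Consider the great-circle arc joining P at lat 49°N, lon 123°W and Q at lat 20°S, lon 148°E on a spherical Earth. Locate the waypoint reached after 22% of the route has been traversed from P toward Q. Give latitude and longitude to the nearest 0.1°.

≈ lat 39.2°N, lon 152.2°W

Convert each endpoint to a unit vector on the sphere (x = cos φ cos λ, y = cos φ sin λ, z = sin φ).
The central angle between the endpoints is δ = arccos(p₁·p₂) ≈ 1.821 rad (104.3°).
Interpolate at f = 0.22 with slerp weights a = sin((1−f)δ)/sin δ ≈ 1.020, b = sin(fδ)/sin δ ≈ 0.402.
p = a·p₁ + b·p₂ ≈ (-0.685, -0.361, 0.632); φ = arcsin(p_z) ≈ 39.23°, λ = atan2(p_y, p_x) ≈ -152.22°.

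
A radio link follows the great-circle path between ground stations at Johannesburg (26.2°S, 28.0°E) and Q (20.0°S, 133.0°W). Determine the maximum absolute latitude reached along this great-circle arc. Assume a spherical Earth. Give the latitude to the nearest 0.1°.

The great circle lies in the plane with unit normal n̂ = (p₁ × p₂)/|p₁ × p₂|.
Here n̂_z ≈ -0.360; the vertex latitude is φ_max = arccos|n̂_z| ≈ 68.9°.
Check via Clairaut: cos φ_max = |cos φ₁| · sin C = cos(26.2°)·sin(156.4°) ≈ 0.360, again giving ≈ 68.9°.

≈ 68.9°S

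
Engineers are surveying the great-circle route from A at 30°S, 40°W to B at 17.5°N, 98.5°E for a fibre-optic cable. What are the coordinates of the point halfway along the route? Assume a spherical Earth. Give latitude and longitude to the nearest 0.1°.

≈ 17.0°S, 36.5°E

The haversine formula gives a central angle δ ≈ 2.448 rad (140.3°) between the endpoints.
Interpolate at f = 1/2 with slerp weights a = sin((1−f)δ)/sin δ ≈ 1.471, b = sin(fδ)/sin δ ≈ 1.471.
p = a·p₁ + b·p₂ ≈ (0.769, 0.569, -0.293); φ = arcsin(p_z) ≈ -17.05°, λ = atan2(p_y, p_x) ≈ 36.50°.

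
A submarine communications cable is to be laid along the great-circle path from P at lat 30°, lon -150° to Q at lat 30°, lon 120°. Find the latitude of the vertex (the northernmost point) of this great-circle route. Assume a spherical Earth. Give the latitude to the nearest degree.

The great circle lies in the plane with unit normal n̂ = (p₁ × p₂)/|p₁ × p₂|.
Here n̂_z ≈ -0.775; the vertex latitude is φ_max = arccos|n̂_z| ≈ 39.2°.
Check via Clairaut: cos φ_max = |cos φ₁| · sin C = cos(30.0°)·sin(63.4°) ≈ 0.775, again giving ≈ 39.2°.

≈ 39°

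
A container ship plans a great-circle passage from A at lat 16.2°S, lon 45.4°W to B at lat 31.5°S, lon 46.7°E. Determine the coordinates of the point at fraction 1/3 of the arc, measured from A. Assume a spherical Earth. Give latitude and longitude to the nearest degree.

≈ lat 28°S, lon 18°W

From cos δ = sin φ₁ sin φ₂ + cos φ₁ cos φ₂ cos Δλ, the central angle is δ ≈ 1.455 rad (83.4°).
Interpolate at f = 1/3 with slerp weights a = sin((1−f)δ)/sin δ ≈ 0.830, b = sin(fδ)/sin δ ≈ 0.469.
p = a·p₁ + b·p₂ ≈ (0.834, -0.277, -0.477); φ = arcsin(p_z) ≈ -28.48°, λ = atan2(p_y, p_x) ≈ -18.34°.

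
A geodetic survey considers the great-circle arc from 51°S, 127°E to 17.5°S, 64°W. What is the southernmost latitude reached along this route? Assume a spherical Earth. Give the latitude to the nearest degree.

The great circle lies in the plane with unit normal n̂ = (p₁ × p₂)/|p₁ × p₂|.
Here n̂_z ≈ +0.123; the vertex latitude is φ_max = arccos|n̂_z| ≈ 83.0°.
Check via Clairaut: cos φ_max = |cos φ₁| · sin C = cos(51.0°)·sin(168.8°) ≈ 0.123, again giving ≈ 83.0°.

≈ 83°S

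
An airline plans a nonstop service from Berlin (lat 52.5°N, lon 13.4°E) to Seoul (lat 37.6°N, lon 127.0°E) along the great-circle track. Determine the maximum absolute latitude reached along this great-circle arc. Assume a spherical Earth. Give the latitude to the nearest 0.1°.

≈ 62.5°N

The great circle lies in the plane with unit normal n̂ = (p₁ × p₂)/|p₁ × p₂|.
Here n̂_z ≈ +0.462; the vertex latitude is φ_max = arccos|n̂_z| ≈ 62.5°.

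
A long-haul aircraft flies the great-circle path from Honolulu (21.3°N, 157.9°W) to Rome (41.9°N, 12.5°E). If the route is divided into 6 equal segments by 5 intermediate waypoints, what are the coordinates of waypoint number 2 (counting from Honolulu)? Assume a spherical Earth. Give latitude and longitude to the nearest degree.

≈ (59°N, 148°W)

Convert each endpoint to a unit vector on the sphere (x = cos φ cos λ, y = cos φ sin λ, z = sin φ).
The central angle between the endpoints is δ = arccos(p₁·p₂) ≈ 2.028 rad (116.2°).
Interpolate at f = 2/6 with slerp weights a = sin((1−f)δ)/sin δ ≈ 1.088, b = sin(fδ)/sin δ ≈ 0.697.
p = a·p₁ + b·p₂ ≈ (-0.432, -0.269, 0.861); φ = arcsin(p_z) ≈ 59.39°, λ = atan2(p_y, p_x) ≈ -148.12°.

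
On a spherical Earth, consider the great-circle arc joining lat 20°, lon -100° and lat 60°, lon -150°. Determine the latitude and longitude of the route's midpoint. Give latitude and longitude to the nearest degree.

≈ lat 43°, lon -117°

Convert each endpoint to a unit vector on the sphere (x = cos φ cos λ, y = cos φ sin λ, z = sin φ).
The central angle between the endpoints is δ = arccos(p₁·p₂) ≈ 0.930 rad (53.3°).
Interpolate at f = 1/2 with slerp weights a = sin((1−f)δ)/sin δ ≈ 0.559, b = sin(fδ)/sin δ ≈ 0.559.
p = a·p₁ + b·p₂ ≈ (-0.333, -0.657, 0.676); φ = arcsin(p_z) ≈ 42.51°, λ = atan2(p_y, p_x) ≈ -116.89°.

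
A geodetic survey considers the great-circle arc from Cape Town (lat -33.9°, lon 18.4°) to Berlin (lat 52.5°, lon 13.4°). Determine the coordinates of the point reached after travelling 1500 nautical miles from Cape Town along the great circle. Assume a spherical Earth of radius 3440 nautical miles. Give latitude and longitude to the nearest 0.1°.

≈ lat -8.9°, lon 17.1°

Write both endpoints as unit vectors p₁, p₂ with components (cos φ cos λ, cos φ sin λ, sin φ).
The central angle between the endpoints is δ = arccos(p₁·p₂) ≈ 1.510 rad (86.5°). The total great-circle distance is δ·R ≈ 1.510 × 3440 ≈ 5194 nmi, so the target fraction is f = 1500/5194 ≈ 0.289.
Interpolate at f ≈ 0.289 with slerp weights a = sin((1−f)δ)/sin δ ≈ 0.881, b = sin(fδ)/sin δ ≈ 0.423.
p = a·p₁ + b·p₂ ≈ (0.944, 0.290, -0.155); φ = arcsin(p_z) ≈ -8.95°, λ = atan2(p_y, p_x) ≈ 17.10°.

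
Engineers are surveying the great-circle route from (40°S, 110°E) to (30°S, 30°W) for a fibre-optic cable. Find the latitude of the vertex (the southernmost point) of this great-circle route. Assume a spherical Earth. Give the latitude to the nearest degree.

≈ 64°S

The great circle lies in the plane with unit normal n̂ = (p₁ × p₂)/|p₁ × p₂|.
Here n̂_z ≈ -0.434; the vertex latitude is φ_max = arccos|n̂_z| ≈ 64.3°.
Check via Clairaut: cos φ_max = |cos φ₁| · sin C = cos(40.0°)·sin(145.5°) ≈ 0.434, again giving ≈ 64.3°.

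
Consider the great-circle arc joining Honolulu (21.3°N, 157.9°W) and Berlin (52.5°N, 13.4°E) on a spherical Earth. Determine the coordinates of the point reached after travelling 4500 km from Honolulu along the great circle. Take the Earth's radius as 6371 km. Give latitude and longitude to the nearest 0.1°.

From cos δ = sin φ₁ sin φ₂ + cos φ₁ cos φ₂ cos Δλ, the central angle is δ ≈ 1.847 rad (105.8°). The total great-circle distance is δ·R ≈ 1.847 × 6371 ≈ 11766 km, so the target fraction is f = 4500/11766 ≈ 0.382.
Interpolate at f ≈ 0.382 with slerp weights a = sin((1−f)δ)/sin δ ≈ 0.945, b = sin(fδ)/sin δ ≈ 0.675.
p = a·p₁ + b·p₂ ≈ (-0.416, -0.236, 0.878); φ = arcsin(p_z) ≈ 61.44°, λ = atan2(p_y, p_x) ≈ -150.44°.

≈ 61.4°N, 150.4°W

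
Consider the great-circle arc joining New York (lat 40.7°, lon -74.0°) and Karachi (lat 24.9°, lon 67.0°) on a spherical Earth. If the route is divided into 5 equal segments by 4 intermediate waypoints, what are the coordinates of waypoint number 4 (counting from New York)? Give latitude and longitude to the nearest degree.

≈ lat 43°, lon 53°

Convert each endpoint to a unit vector on the sphere (x = cos φ cos λ, y = cos φ sin λ, z = sin φ).
The central angle between the endpoints is δ = arccos(p₁·p₂) ≈ 1.834 rad (105.1°).
Interpolate at f = 4/5 with slerp weights a = sin((1−f)δ)/sin δ ≈ 0.371, b = sin(fδ)/sin δ ≈ 1.030.
p = a·p₁ + b·p₂ ≈ (0.443, 0.589, 0.676); φ = arcsin(p_z) ≈ 42.52°, λ = atan2(p_y, p_x) ≈ 53.09°.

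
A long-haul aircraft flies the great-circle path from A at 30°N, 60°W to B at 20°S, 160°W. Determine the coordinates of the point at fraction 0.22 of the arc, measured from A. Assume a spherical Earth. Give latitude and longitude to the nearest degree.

≈ 22°N, 85°W

Write both endpoints as unit vectors p₁, p₂ with components (cos φ cos λ, cos φ sin λ, sin φ).
The central angle between the endpoints is δ = arccos(p₁·p₂) ≈ 1.888 rad (108.2°).
Interpolate at f = 0.22 with slerp weights a = sin((1−f)δ)/sin δ ≈ 1.048, b = sin(fδ)/sin δ ≈ 0.425.
p = a·p₁ + b·p₂ ≈ (0.078, -0.922, 0.379); φ = arcsin(p_z) ≈ 22.24°, λ = atan2(p_y, p_x) ≈ -85.14°.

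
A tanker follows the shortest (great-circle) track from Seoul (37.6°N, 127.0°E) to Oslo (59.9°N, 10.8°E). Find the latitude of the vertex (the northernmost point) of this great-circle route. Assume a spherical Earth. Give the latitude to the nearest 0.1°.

The great circle lies in the plane with unit normal n̂ = (p₁ × p₂)/|p₁ × p₂|.
Here n̂_z ≈ -0.381; the vertex latitude is φ_max = arccos|n̂_z| ≈ 67.6°.

≈ 67.6°N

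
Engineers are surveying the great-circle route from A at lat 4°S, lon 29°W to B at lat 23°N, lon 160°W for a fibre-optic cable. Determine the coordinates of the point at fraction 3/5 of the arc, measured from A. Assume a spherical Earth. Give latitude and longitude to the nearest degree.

From cos δ = sin φ₁ sin φ₂ + cos φ₁ cos φ₂ cos Δλ, the central angle is δ ≈ 2.252 rad (129.0°).
Interpolate at f = 3/5 with slerp weights a = sin((1−f)δ)/sin δ ≈ 1.009, b = sin(fδ)/sin δ ≈ 1.256.
p = a·p₁ + b·p₂ ≈ (-0.206, -0.883, 0.421); φ = arcsin(p_z) ≈ 24.87°, λ = atan2(p_y, p_x) ≈ -103.15°.

≈ lat 25°N, lon 103°W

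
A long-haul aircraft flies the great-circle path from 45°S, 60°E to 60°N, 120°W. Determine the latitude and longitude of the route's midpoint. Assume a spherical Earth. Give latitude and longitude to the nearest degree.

From cos δ = sin φ₁ sin φ₂ + cos φ₁ cos φ₂ cos Δλ, the central angle is δ ≈ 2.880 rad (165.0°).
Interpolate at f = 1/2 with slerp weights a = sin((1−f)δ)/sin δ ≈ 3.831, b = sin(fδ)/sin δ ≈ 3.831.
p = a·p₁ + b·p₂ ≈ (0.397, 0.687, 0.609); φ = arcsin(p_z) ≈ 37.50°, λ = atan2(p_y, p_x) ≈ 60.00°.

≈ 37°N, 60°E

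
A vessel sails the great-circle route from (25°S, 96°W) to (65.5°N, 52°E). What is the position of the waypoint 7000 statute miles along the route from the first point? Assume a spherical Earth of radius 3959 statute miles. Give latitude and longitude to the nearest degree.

≈ (68°N, 42°W)

The haversine formula gives a central angle δ ≈ 2.351 rad (134.7°) between the endpoints. The total great-circle distance is δ·R ≈ 2.351 × 3959 ≈ 9307 mi, so the target fraction is f = 7000/9307 ≈ 0.752.
Interpolate at f ≈ 0.752 with slerp weights a = sin((1−f)δ)/sin δ ≈ 0.774, b = sin(fδ)/sin δ ≈ 1.379.
p = a·p₁ + b·p₂ ≈ (0.279, -0.247, 0.928); φ = arcsin(p_z) ≈ 68.13°, λ = atan2(p_y, p_x) ≈ -41.53°.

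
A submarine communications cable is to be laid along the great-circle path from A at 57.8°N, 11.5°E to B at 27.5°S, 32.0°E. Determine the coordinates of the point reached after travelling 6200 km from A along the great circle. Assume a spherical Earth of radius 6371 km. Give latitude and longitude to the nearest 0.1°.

Convert each endpoint to a unit vector on the sphere (x = cos φ cos λ, y = cos φ sin λ, z = sin φ).
The central angle between the endpoints is δ = arccos(p₁·p₂) ≈ 1.519 rad (87.0°). The total great-circle distance is δ·R ≈ 1.519 × 6371 ≈ 9676 km, so the target fraction is f = 6200/9676 ≈ 0.641.
Interpolate at f ≈ 0.641 with slerp weights a = sin((1−f)δ)/sin δ ≈ 0.520, b = sin(fδ)/sin δ ≈ 0.828.
p = a·p₁ + b·p₂ ≈ (0.894, 0.444, 0.057); φ = arcsin(p_z) ≈ 3.30°, λ = atan2(p_y, p_x) ≈ 26.43°.

≈ 3.3°N, 26.4°E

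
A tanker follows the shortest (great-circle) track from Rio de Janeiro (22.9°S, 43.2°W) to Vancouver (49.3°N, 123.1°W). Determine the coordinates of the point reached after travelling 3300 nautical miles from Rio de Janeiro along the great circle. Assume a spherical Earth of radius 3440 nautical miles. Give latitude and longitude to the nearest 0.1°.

The haversine formula gives a central angle δ ≈ 1.762 rad (100.9°) between the endpoints. The total great-circle distance is δ·R ≈ 1.762 × 3440 ≈ 6060 nmi, so the target fraction is f = 3300/6060 ≈ 0.545.
Interpolate at f ≈ 0.545 with slerp weights a = sin((1−f)δ)/sin δ ≈ 0.732, b = sin(fδ)/sin δ ≈ 0.834.
p = a·p₁ + b·p₂ ≈ (0.195, -0.917, 0.347); φ = arcsin(p_z) ≈ 20.32°, λ = atan2(p_y, p_x) ≈ -78.01°.

≈ 20.3°N, 78.0°W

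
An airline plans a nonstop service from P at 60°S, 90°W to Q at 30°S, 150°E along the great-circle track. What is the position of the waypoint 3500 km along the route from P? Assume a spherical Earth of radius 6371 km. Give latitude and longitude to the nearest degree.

From cos δ = sin φ₁ sin φ₂ + cos φ₁ cos φ₂ cos Δλ, the central angle is δ ≈ 1.353 rad (77.5°). The total great-circle distance is δ·R ≈ 1.353 × 6371 ≈ 8617 km, so the target fraction is f = 3500/8617 ≈ 0.406.
Interpolate at f ≈ 0.406 with slerp weights a = sin((1−f)δ)/sin δ ≈ 0.737, b = sin(fδ)/sin δ ≈ 0.535.
p = a·p₁ + b·p₂ ≈ (-0.401, -0.137, -0.906); φ = arcsin(p_z) ≈ -64.92°, λ = atan2(p_y, p_x) ≈ -161.15°.

≈ 65°S, 161°W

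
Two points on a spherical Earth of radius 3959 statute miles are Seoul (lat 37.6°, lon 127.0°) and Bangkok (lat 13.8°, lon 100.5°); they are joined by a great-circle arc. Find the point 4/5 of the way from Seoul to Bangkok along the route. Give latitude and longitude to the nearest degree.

≈ lat 19°, lon 105°

Convert each endpoint to a unit vector on the sphere (x = cos φ cos λ, y = cos φ sin λ, z = sin φ).
The central angle between the endpoints is δ = arccos(p₁·p₂) ≈ 0.584 rad (33.5°).
Interpolate at f = 4/5 with slerp weights a = sin((1−f)δ)/sin δ ≈ 0.211, b = sin(fδ)/sin δ ≈ 0.817.
p = a·p₁ + b·p₂ ≈ (-0.245, 0.914, 0.324); φ = arcsin(p_z) ≈ 18.89°, λ = atan2(p_y, p_x) ≈ 105.03°.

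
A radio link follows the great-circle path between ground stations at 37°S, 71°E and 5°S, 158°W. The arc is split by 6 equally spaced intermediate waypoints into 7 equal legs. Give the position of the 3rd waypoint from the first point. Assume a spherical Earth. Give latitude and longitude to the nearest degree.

≈ 45°S, 139°E

Convert each endpoint to a unit vector on the sphere (x = cos φ cos λ, y = cos φ sin λ, z = sin φ).
The central angle between the endpoints is δ = arccos(p₁·p₂) ≈ 2.060 rad (118.0°).
Interpolate at f = 3/7 with slerp weights a = sin((1−f)δ)/sin δ ≈ 1.046, b = sin(fδ)/sin δ ≈ 0.875.
p = a·p₁ + b·p₂ ≈ (-0.536, 0.463, -0.706); φ = arcsin(p_z) ≈ -44.88°, λ = atan2(p_y, p_x) ≈ 139.17°.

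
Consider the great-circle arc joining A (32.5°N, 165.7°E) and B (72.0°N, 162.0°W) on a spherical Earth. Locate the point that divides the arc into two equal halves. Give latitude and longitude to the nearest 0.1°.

≈ (53.1°N, 174.2°E)

Convert each endpoint to a unit vector on the sphere (x = cos φ cos λ, y = cos φ sin λ, z = sin φ).
The central angle between the endpoints is δ = arccos(p₁·p₂) ≈ 0.751 rad (43.0°).
Interpolate at f = 1/2 with slerp weights a = sin((1−f)δ)/sin δ ≈ 0.537, b = sin(fδ)/sin δ ≈ 0.537.
p = a·p₁ + b·p₂ ≈ (-0.597, 0.061, 0.800); φ = arcsin(p_z) ≈ 53.12°, λ = atan2(p_y, p_x) ≈ 174.20°.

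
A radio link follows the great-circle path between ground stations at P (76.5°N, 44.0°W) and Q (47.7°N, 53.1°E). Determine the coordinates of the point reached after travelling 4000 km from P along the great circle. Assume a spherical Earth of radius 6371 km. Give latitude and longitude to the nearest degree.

The haversine formula gives a central angle δ ≈ 0.796 rad (45.6°) between the endpoints. The total great-circle distance is δ·R ≈ 0.796 × 6371 ≈ 5069 km, so the target fraction is f = 4000/5069 ≈ 0.789.
Interpolate at f ≈ 0.789 with slerp weights a = sin((1−f)δ)/sin δ ≈ 0.234, b = sin(fδ)/sin δ ≈ 0.822.
p = a·p₁ + b·p₂ ≈ (0.372, 0.405, 0.836); φ = arcsin(p_z) ≈ 56.68°, λ = atan2(p_y, p_x) ≈ 47.44°.

≈ (57°N, 47°E)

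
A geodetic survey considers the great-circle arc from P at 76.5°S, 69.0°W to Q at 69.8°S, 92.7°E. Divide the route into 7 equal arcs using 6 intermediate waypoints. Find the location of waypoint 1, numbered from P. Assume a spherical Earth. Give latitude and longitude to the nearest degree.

Convert each endpoint to a unit vector on the sphere (x = cos φ cos λ, y = cos φ sin λ, z = sin φ).
The central angle between the endpoints is δ = arccos(p₁·p₂) ≈ 0.581 rad (33.3°).
Interpolate at f = 1/7 with slerp weights a = sin((1−f)δ)/sin δ ≈ 0.870, b = sin(fδ)/sin δ ≈ 0.151.
p = a·p₁ + b·p₂ ≈ (0.070, -0.138, -0.988); φ = arcsin(p_z) ≈ -81.11°, λ = atan2(p_y, p_x) ≈ -62.92°.

≈ 81°S, 63°W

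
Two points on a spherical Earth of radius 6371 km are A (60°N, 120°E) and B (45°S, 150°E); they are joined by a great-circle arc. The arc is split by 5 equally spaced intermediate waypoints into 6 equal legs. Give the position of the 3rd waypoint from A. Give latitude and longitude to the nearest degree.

≈ (8°N, 138°E)

The haversine formula gives a central angle δ ≈ 1.882 rad (107.8°) between the endpoints.
Interpolate at f = 3/6 with slerp weights a = sin((1−f)δ)/sin δ ≈ 0.849, b = sin(fδ)/sin δ ≈ 0.849.
p = a·p₁ + b·p₂ ≈ (-0.732, 0.668, 0.135); φ = arcsin(p_z) ≈ 7.75°, λ = atan2(p_y, p_x) ≈ 137.63°.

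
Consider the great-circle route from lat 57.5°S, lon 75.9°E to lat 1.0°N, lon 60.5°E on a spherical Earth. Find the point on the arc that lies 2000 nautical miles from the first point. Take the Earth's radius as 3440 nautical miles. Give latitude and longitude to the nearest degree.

≈ lat 25°S, lon 65°E

Write both endpoints as unit vectors p₁, p₂ with components (cos φ cos λ, cos φ sin λ, sin φ).
The central angle between the endpoints is δ = arccos(p₁·p₂) ≈ 1.043 rad (59.8°). The total great-circle distance is δ·R ≈ 1.043 × 3440 ≈ 3590 nmi, so the target fraction is f = 2000/3590 ≈ 0.557.
Interpolate at f ≈ 0.557 with slerp weights a = sin((1−f)δ)/sin δ ≈ 0.516, b = sin(fδ)/sin δ ≈ 0.636.
p = a·p₁ + b·p₂ ≈ (0.380, 0.822, -0.424); φ = arcsin(p_z) ≈ -25.09°, λ = atan2(p_y, p_x) ≈ 65.16°.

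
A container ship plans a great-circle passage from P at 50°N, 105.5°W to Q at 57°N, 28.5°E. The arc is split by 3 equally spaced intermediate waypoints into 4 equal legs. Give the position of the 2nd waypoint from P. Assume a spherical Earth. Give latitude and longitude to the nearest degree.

≈ 74°N, 50°W

Convert each endpoint to a unit vector on the sphere (x = cos φ cos λ, y = cos φ sin λ, z = sin φ).
The central angle between the endpoints is δ = arccos(p₁·p₂) ≈ 1.160 rad (66.5°).
Interpolate at f = 2/4 with slerp weights a = sin((1−f)δ)/sin δ ≈ 0.598, b = sin(fδ)/sin δ ≈ 0.598.
p = a·p₁ + b·p₂ ≈ (0.183, -0.215, 0.959); φ = arcsin(p_z) ≈ 73.59°, λ = atan2(p_y, p_x) ≈ -49.52°.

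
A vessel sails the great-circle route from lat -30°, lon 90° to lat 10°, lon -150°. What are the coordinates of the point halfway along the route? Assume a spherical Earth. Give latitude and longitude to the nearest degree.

≈ lat -19°, lon 156°

Convert each endpoint to a unit vector on the sphere (x = cos φ cos λ, y = cos φ sin λ, z = sin φ).
The central angle between the endpoints is δ = arccos(p₁·p₂) ≈ 2.110 rad (120.9°).
Interpolate at f = 1/2 with slerp weights a = sin((1−f)δ)/sin δ ≈ 1.014, b = sin(fδ)/sin δ ≈ 1.014.
p = a·p₁ + b·p₂ ≈ (-0.864, 0.379, -0.331); φ = arcsin(p_z) ≈ -19.32°, λ = atan2(p_y, p_x) ≈ 156.34°.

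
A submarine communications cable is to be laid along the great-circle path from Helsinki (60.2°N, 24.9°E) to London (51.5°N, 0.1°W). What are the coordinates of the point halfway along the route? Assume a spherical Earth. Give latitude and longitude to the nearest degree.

≈ 56°N, 11°E

Convert each endpoint to a unit vector on the sphere (x = cos φ cos λ, y = cos φ sin λ, z = sin φ).
The central angle between the endpoints is δ = arccos(p₁·p₂) ≈ 0.286 rad (16.4°).
Interpolate at f = 1/2 with slerp weights a = sin((1−f)δ)/sin δ ≈ 0.505, b = sin(fδ)/sin δ ≈ 0.505.
p = a·p₁ + b·p₂ ≈ (0.542, 0.105, 0.834); φ = arcsin(p_z) ≈ 56.48°, λ = atan2(p_y, p_x) ≈ 10.98°.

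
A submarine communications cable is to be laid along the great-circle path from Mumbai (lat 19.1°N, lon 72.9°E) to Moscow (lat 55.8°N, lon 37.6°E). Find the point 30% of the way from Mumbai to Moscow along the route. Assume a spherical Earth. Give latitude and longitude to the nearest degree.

≈ lat 31°N, lon 66°E

The haversine formula gives a central angle δ ≈ 0.790 rad (45.2°) between the endpoints.
Interpolate at f = 0.30 with slerp weights a = sin((1−f)δ)/sin δ ≈ 0.739, b = sin(fδ)/sin δ ≈ 0.330.
p = a·p₁ + b·p₂ ≈ (0.353, 0.781, 0.515); φ = arcsin(p_z) ≈ 31.02°, λ = atan2(p_y, p_x) ≈ 65.70°.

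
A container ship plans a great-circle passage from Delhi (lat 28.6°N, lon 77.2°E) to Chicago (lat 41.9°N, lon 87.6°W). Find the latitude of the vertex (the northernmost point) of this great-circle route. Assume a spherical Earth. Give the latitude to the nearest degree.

≈ 80°N

The great circle lies in the plane with unit normal n̂ = (p₁ × p₂)/|p₁ × p₂|.
Here n̂_z ≈ -0.180; the vertex latitude is φ_max = arccos|n̂_z| ≈ 79.6°.
Check via Clairaut: cos φ_max = |cos φ₁| · sin C = cos(28.6°)·sin(11.8°) ≈ 0.180, again giving ≈ 79.6°.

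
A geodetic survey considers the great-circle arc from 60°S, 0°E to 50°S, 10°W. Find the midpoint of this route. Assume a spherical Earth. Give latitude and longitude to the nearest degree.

Write both endpoints as unit vectors p₁, p₂ with components (cos φ cos λ, cos φ sin λ, sin φ).
The central angle between the endpoints is δ = arccos(p₁·p₂) ≈ 0.201 rad (11.5°).
Interpolate at f = 1/2 with slerp weights a = sin((1−f)δ)/sin δ ≈ 0.503, b = sin(fδ)/sin δ ≈ 0.503.
p = a·p₁ + b·p₂ ≈ (0.569, -0.056, -0.820); φ = arcsin(p_z) ≈ -55.10°, λ = atan2(p_y, p_x) ≈ -5.63°.

≈ 55°S, 6°W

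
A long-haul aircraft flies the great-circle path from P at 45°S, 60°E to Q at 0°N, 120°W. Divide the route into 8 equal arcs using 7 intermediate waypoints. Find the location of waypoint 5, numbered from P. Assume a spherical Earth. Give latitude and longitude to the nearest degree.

Write both endpoints as unit vectors p₁, p₂ with components (cos φ cos λ, cos φ sin λ, sin φ).
The central angle between the endpoints is δ = arccos(p₁·p₂) ≈ 2.356 rad (135.0°).
Interpolate at f = 5/8 with slerp weights a = sin((1−f)δ)/sin δ ≈ 1.093, b = sin(fδ)/sin δ ≈ 1.407.
p = a·p₁ + b·p₂ ≈ (-0.317, -0.549, -0.773); φ = arcsin(p_z) ≈ -50.62°, λ = atan2(p_y, p_x) ≈ -120.00°.

≈ 51°S, 120°W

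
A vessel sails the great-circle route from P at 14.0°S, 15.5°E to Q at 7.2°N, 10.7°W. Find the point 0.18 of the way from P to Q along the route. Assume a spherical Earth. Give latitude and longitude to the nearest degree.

≈ 10°S, 11°E

Convert each endpoint to a unit vector on the sphere (x = cos φ cos λ, y = cos φ sin λ, z = sin φ).
The central angle between the endpoints is δ = arccos(p₁·p₂) ≈ 0.586 rad (33.5°).
Interpolate at f = 0.18 with slerp weights a = sin((1−f)δ)/sin δ ≈ 0.836, b = sin(fδ)/sin δ ≈ 0.190.
p = a·p₁ + b·p₂ ≈ (0.967, 0.182, -0.178); φ = arcsin(p_z) ≈ -10.27°, λ = atan2(p_y, p_x) ≈ 10.64°.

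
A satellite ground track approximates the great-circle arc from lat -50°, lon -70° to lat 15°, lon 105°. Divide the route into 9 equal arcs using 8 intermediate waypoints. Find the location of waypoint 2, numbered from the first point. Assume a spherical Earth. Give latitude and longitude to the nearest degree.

≈ lat -81°, lon -41°

Convert each endpoint to a unit vector on the sphere (x = cos φ cos λ, y = cos φ sin λ, z = sin φ).
The central angle between the endpoints is δ = arccos(p₁·p₂) ≈ 2.527 rad (144.8°).
Interpolate at f = 2/9 with slerp weights a = sin((1−f)δ)/sin δ ≈ 1.600, b = sin(fδ)/sin δ ≈ 0.923.
p = a·p₁ + b·p₂ ≈ (0.121, -0.106, -0.987); φ = arcsin(p_z) ≈ -80.76°, λ = atan2(p_y, p_x) ≈ -41.08°.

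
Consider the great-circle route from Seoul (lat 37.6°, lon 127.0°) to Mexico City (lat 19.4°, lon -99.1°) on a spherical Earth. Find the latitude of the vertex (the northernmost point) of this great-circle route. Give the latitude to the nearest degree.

The great circle lies in the plane with unit normal n̂ = (p₁ × p₂)/|p₁ × p₂|.
Here n̂_z ≈ +0.567; the vertex latitude is φ_max = arccos|n̂_z| ≈ 55.4°.
Check via Clairaut: cos φ_max = |cos φ₁| · sin C = cos(37.6°)·sin(45.7°) ≈ 0.567, again giving ≈ 55.4°.

≈ 55°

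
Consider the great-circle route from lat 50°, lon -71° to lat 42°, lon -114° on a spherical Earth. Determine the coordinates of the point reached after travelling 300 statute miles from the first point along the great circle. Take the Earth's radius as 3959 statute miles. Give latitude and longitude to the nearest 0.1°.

The haversine formula gives a central angle δ ≈ 0.532 rad (30.5°) between the endpoints. The total great-circle distance is δ·R ≈ 0.532 × 3959 ≈ 2105 mi, so the target fraction is f = 300/2105 ≈ 0.143.
Interpolate at f ≈ 0.143 with slerp weights a = sin((1−f)δ)/sin δ ≈ 0.868, b = sin(fδ)/sin δ ≈ 0.149.
p = a·p₁ + b·p₂ ≈ (0.137, -0.629, 0.765); φ = arcsin(p_z) ≈ 49.92°, λ = atan2(p_y, p_x) ≈ -77.75°.

≈ lat 49.9°, lon -77.8°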